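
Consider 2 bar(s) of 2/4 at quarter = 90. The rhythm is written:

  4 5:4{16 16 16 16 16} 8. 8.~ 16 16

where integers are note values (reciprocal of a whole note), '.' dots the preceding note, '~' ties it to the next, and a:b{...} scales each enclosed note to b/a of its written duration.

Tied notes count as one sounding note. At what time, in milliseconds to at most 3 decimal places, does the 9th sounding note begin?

1. 0.0ms @ 0 + 666.667ms (1)
2. 666.667ms @ 1 + 133.333ms (1/5)
3. 800.0ms @ 6/5 + 133.333ms (1/5)
4. 933.333ms @ 7/5 + 133.333ms (1/5)
5. 1066.667ms @ 8/5 + 133.333ms (1/5)
6. 1200.0ms @ 9/5 + 133.333ms (1/5)
7. 1333.333ms @ 2 + 500.0ms (3/4)
8. 1833.333ms @ 11/4 + 666.667ms (1)
9. 2500.0ms @ 15/4 + 166.667ms (1/4)

note 9 onset = 15/4b = 2500.0ms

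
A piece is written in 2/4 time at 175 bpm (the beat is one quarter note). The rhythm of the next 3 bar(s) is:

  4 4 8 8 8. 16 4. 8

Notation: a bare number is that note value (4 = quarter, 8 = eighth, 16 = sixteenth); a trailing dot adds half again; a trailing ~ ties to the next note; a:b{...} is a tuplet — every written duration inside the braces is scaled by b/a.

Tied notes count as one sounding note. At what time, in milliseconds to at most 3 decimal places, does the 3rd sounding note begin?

1. 0.0ms @ 0 + 342.857ms (1)
2. 342.857ms @ 1 + 342.857ms (1)
3. 685.714ms @ 2 + 171.429ms (1/2)
4. 857.143ms @ 5/2 + 171.429ms (1/2)
5. 1028.571ms @ 3 + 257.143ms (3/4)
6. 1285.714ms @ 15/4 + 85.714ms (1/4)
7. 1371.429ms @ 4 + 514.286ms (3/2)
8. 1885.714ms @ 11/2 + 171.429ms (1/2)

note 3 onset = 2b = 685.714ms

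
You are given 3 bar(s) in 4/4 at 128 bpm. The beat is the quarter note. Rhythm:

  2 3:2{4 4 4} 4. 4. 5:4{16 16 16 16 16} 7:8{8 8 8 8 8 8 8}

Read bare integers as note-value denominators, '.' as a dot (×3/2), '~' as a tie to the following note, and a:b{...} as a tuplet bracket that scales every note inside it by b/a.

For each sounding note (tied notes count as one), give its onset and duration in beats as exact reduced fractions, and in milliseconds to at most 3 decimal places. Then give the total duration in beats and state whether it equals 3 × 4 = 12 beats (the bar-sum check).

1) 0.0ms=0b +937.5ms=2b
2) 937.5ms=2b +312.5ms=2/3b
3) 1250.0ms=8/3b +312.5ms=2/3b
4) 1562.5ms=10/3b +312.5ms=2/3b
5) 1875.0ms=4b +703.125ms=3/2b
6) 2578.125ms=11/2b +703.125ms=3/2b
7) 3281.25ms=7b +93.75ms=1/5b
8) 3375.0ms=36/5b +93.75ms=1/5b
9) 3468.75ms=37/5b +93.75ms=1/5b
10) 3562.5ms=38/5b +93.75ms=1/5b
11) 3656.25ms=39/5b +93.75ms=1/5b
12) 3750.0ms=8b +267.857ms=4/7b
13) 4017.857ms=60/7b +267.857ms=4/7b
14) 4285.714ms=64/7b +267.857ms=4/7b
15) 4553.571ms=68/7b +267.857ms=4/7b
16) 4821.429ms=72/7b +267.857ms=4/7b
17) 5089.286ms=76/7b +267.857ms=4/7b
18) 5357.143ms=80/7b +267.857ms=4/7b
Σ=12b of 12 (128bpm 4/4) — PASS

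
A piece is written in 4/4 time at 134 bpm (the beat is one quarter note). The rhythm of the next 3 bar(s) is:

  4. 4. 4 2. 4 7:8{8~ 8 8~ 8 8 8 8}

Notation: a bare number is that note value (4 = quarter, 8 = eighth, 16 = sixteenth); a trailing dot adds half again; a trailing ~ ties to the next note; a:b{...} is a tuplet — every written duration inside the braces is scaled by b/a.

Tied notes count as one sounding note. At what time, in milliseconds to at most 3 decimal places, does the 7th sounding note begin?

note 7 onset = 64/7b = 4093.817ms

1. 0.0ms @ 0 + 671.642ms (3/2)
2. 671.642ms @ 3/2 + 671.642ms (3/2)
3. 1343.284ms @ 3 + 447.761ms (1)
4. 1791.045ms @ 4 + 1343.284ms (3)
5. 3134.328ms @ 7 + 447.761ms (1)
6. 3582.09ms @ 8 + 511.727ms (8/7)
7. 4093.817ms @ 64/7 + 511.727ms (8/7)
8. 4605.544ms @ 72/7 + 255.864ms (4/7)
9. 4861.407ms @ 76/7 + 255.864ms (4/7)
10. 5117.271ms @ 80/7 + 255.864ms (4/7)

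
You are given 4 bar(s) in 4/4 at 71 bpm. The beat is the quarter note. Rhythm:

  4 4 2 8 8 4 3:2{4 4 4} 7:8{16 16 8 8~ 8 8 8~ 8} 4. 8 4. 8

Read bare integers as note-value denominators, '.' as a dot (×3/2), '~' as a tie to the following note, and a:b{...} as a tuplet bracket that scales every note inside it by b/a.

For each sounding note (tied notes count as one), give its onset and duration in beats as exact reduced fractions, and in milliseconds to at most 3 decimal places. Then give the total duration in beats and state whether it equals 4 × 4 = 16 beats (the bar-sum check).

1) 0.0ms=0b +845.07ms=1b
2) 845.07ms=1b +845.07ms=1b
3) 1690.141ms=2b +1690.141ms=2b
4) 3380.282ms=4b +422.535ms=1/2b
5) 3802.817ms=9/2b +422.535ms=1/2b
6) 4225.352ms=5b +845.07ms=1b
7) 5070.423ms=6b +563.38ms=2/3b
8) 5633.803ms=20/3b +563.38ms=2/3b
9) 6197.183ms=22/3b +563.38ms=2/3b
10) 6760.563ms=8b +241.449ms=2/7b
11) 7002.012ms=58/7b +241.449ms=2/7b
12) 7243.461ms=60/7b +482.897ms=4/7b
13) 7726.358ms=64/7b +965.795ms=8/7b
14) 8692.153ms=72/7b +482.897ms=4/7b
15) 9175.05ms=76/7b +965.795ms=8/7b
16) 10140.845ms=12b +1267.606ms=3/2b
17) 11408.451ms=27/2b +422.535ms=1/2b
18) 11830.986ms=14b +1267.606ms=3/2b
19) 13098.592ms=31/2b +422.535ms=1/2b
Σ=16b of 16 (71bpm 4/4) — PASS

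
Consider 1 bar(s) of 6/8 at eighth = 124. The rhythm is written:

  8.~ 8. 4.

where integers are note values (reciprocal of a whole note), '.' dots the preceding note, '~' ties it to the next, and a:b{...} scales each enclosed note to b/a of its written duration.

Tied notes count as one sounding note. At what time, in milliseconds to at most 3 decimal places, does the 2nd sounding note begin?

1. 0.0ms @ 0 + 1451.613ms (3)
2. 1451.613ms @ 3 + 1451.613ms (3)

note 2 onset = 3b = 1451.613ms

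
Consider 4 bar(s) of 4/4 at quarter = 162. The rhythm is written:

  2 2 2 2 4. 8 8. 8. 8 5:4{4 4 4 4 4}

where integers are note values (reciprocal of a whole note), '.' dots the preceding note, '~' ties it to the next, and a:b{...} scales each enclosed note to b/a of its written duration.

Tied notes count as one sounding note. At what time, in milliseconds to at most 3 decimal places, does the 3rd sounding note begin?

1. 0.0ms @ 0 + 740.741ms (2)
2. 740.741ms @ 2 + 740.741ms (2)
3. 1481.481ms @ 4 + 740.741ms (2)
4. 2222.222ms @ 6 + 740.741ms (2)
5. 2962.963ms @ 8 + 555.556ms (3/2)
6. 3518.519ms @ 19/2 + 185.185ms (1/2)
7. 3703.704ms @ 10 + 277.778ms (3/4)
8. 3981.481ms @ 43/4 + 277.778ms (3/4)
9. 4259.259ms @ 23/2 + 185.185ms (1/2)
10. 4444.444ms @ 12 + 296.296ms (4/5)
11. 4740.741ms @ 64/5 + 296.296ms (4/5)
12. 5037.037ms @ 68/5 + 296.296ms (4/5)
13. 5333.333ms @ 72/5 + 296.296ms (4/5)
14. 5629.63ms @ 76/5 + 296.296ms (4/5)

note 3 onset = 4b = 1481.481ms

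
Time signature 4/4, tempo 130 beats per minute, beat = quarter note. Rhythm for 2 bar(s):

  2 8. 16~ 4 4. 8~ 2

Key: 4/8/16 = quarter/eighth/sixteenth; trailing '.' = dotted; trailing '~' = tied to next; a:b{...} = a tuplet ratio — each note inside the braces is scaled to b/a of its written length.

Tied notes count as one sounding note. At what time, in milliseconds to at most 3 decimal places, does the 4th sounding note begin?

note 4 onset = 4b = 1846.154ms

1. 0.0ms @ 0 + 923.077ms (2)
2. 923.077ms @ 2 + 346.154ms (3/4)
3. 1269.231ms @ 11/4 + 576.923ms (5/4)
4. 1846.154ms @ 4 + 692.308ms (3/2)
5. 2538.462ms @ 11/2 + 1153.846ms (5/2)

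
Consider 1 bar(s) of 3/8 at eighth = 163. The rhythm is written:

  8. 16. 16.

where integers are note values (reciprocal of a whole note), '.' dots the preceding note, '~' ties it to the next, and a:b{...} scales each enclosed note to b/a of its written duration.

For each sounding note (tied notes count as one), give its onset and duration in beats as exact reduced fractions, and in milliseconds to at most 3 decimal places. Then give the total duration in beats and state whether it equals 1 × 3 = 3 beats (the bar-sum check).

1) 0.0ms=0b +552.147ms=3/2b
2) 552.147ms=3/2b +276.074ms=3/4b
3) 828.221ms=9/4b +276.074ms=3/4b
Σ=3b of 3 (163bpm 3/8) — PASS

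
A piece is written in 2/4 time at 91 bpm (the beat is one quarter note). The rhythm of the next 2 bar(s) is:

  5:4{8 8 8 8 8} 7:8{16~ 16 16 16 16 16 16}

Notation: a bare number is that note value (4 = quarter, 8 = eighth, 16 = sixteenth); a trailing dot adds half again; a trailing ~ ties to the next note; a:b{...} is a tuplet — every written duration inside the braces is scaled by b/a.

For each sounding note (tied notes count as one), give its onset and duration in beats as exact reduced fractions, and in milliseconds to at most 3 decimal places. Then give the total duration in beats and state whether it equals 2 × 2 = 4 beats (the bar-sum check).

1) 0.0ms=0b +263.736ms=2/5b
2) 263.736ms=2/5b +263.736ms=2/5b
3) 527.473ms=4/5b +263.736ms=2/5b
4) 791.209ms=6/5b +263.736ms=2/5b
5) 1054.945ms=8/5b +263.736ms=2/5b
6) 1318.681ms=2b +376.766ms=4/7b
7) 1695.447ms=18/7b +188.383ms=2/7b
8) 1883.83ms=20/7b +188.383ms=2/7b
9) 2072.214ms=22/7b +188.383ms=2/7b
10) 2260.597ms=24/7b +188.383ms=2/7b
11) 2448.98ms=26/7b +188.383ms=2/7b
Σ=4b of 4 (91bpm 2/4) — PASS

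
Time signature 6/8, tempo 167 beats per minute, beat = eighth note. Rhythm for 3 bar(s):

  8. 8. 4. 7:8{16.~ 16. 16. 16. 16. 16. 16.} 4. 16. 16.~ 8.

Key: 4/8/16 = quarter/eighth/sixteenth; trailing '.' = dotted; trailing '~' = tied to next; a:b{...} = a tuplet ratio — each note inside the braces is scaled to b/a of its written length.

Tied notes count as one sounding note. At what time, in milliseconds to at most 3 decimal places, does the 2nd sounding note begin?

1. 0.0ms @ 0 + 538.922ms (3/2)
2. 538.922ms @ 3/2 + 538.922ms (3/2)
3. 1077.844ms @ 3 + 1077.844ms (3)
4. 2155.689ms @ 6 + 615.911ms (12/7)
5. 2771.6ms @ 54/7 + 307.956ms (6/7)
6. 3079.555ms @ 60/7 + 307.956ms (6/7)
7. 3387.511ms @ 66/7 + 307.956ms (6/7)
8. 3695.466ms @ 72/7 + 307.956ms (6/7)
9. 4003.422ms @ 78/7 + 307.956ms (6/7)
10. 4311.377ms @ 12 + 1077.844ms (3)
11. 5389.222ms @ 15 + 269.461ms (3/4)
12. 5658.683ms @ 63/4 + 808.383ms (9/4)

note 2 onset = 3/2b = 538.922ms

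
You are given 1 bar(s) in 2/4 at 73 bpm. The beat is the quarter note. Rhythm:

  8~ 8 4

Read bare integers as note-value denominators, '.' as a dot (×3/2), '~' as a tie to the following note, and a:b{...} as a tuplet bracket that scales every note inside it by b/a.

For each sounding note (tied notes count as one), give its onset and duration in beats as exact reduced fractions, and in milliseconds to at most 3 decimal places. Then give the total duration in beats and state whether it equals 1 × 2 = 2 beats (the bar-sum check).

1) 0.0ms=0b +821.918ms=1b
2) 821.918ms=1b +821.918ms=1b
Σ=2b of 2 (73bpm 2/4) — PASS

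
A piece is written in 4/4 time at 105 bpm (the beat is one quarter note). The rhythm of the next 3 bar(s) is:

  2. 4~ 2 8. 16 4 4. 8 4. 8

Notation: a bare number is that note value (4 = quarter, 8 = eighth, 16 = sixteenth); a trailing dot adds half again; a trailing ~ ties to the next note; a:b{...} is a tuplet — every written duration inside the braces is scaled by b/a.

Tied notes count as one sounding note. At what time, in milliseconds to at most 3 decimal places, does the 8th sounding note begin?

note 8 onset = 10b = 5714.286ms

1. 0.0ms @ 0 + 1714.286ms (3)
2. 1714.286ms @ 3 + 1714.286ms (3)
3. 3428.571ms @ 6 + 428.571ms (3/4)
4. 3857.143ms @ 27/4 + 142.857ms (1/4)
5. 4000.0ms @ 7 + 571.429ms (1)
6. 4571.429ms @ 8 + 857.143ms (3/2)
7. 5428.571ms @ 19/2 + 285.714ms (1/2)
8. 5714.286ms @ 10 + 857.143ms (3/2)
9. 6571.429ms @ 23/2 + 285.714ms (1/2)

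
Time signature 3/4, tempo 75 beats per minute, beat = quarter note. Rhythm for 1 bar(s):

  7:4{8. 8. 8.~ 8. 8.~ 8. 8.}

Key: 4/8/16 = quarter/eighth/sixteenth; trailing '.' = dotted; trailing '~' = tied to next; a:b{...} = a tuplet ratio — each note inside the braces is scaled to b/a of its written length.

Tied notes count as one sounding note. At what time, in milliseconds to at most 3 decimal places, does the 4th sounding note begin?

note 4 onset = 12/7b = 1371.429ms

1. 0.0ms @ 0 + 342.857ms (3/7)
2. 342.857ms @ 3/7 + 342.857ms (3/7)
3. 685.714ms @ 6/7 + 685.714ms (6/7)
4. 1371.429ms @ 12/7 + 685.714ms (6/7)
5. 2057.143ms @ 18/7 + 342.857ms (3/7)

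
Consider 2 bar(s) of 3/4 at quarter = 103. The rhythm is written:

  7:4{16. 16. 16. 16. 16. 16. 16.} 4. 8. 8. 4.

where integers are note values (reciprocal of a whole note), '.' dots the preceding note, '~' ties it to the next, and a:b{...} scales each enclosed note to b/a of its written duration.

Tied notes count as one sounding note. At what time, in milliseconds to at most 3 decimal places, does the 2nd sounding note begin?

note 2 onset = 3/14b = 124.827ms

1. 0.0ms @ 0 + 124.827ms (3/14)
2. 124.827ms @ 3/14 + 124.827ms (3/14)
3. 249.653ms @ 3/7 + 124.827ms (3/14)
4. 374.48ms @ 9/14 + 124.827ms (3/14)
5. 499.307ms @ 6/7 + 124.827ms (3/14)
6. 624.133ms @ 15/14 + 124.827ms (3/14)
7. 748.96ms @ 9/7 + 124.827ms (3/14)
8. 873.786ms @ 3/2 + 873.786ms (3/2)
9. 1747.573ms @ 3 + 436.893ms (3/4)
10. 2184.466ms @ 15/4 + 436.893ms (3/4)
11. 2621.359ms @ 9/2 + 873.786ms (3/2)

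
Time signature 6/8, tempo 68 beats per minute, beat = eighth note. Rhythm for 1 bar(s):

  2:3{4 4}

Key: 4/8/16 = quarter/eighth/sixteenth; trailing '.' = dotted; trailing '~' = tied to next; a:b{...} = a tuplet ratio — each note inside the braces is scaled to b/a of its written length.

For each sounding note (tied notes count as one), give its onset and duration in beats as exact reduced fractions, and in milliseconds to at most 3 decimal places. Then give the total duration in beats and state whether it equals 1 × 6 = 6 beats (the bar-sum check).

1) 0.0ms=0b +2647.059ms=3b
2) 2647.059ms=3b +2647.059ms=3b
Σ=6b of 6 (68bpm 6/8) — PASS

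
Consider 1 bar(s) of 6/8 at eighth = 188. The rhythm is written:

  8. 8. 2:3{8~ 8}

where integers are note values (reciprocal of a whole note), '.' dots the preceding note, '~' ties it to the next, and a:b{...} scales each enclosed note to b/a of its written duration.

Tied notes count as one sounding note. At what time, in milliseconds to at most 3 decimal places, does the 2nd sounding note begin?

1. 0.0ms @ 0 + 478.723ms (3/2)
2. 478.723ms @ 3/2 + 478.723ms (3/2)
3. 957.447ms @ 3 + 957.447ms (3)

note 2 onset = 3/2b = 478.723ms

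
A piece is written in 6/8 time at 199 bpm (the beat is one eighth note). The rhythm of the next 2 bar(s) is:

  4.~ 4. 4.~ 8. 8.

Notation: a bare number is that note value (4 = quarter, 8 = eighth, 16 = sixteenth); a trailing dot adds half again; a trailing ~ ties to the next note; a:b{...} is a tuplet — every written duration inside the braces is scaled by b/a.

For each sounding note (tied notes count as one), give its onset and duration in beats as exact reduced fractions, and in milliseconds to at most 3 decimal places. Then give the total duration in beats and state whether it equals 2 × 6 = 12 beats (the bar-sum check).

1) 0.0ms=0b +1809.045ms=6b
2) 1809.045ms=6b +1356.784ms=9/2b
3) 3165.829ms=21/2b +452.261ms=3/2b
Σ=12b of 12 (199bpm 6/8) — PASS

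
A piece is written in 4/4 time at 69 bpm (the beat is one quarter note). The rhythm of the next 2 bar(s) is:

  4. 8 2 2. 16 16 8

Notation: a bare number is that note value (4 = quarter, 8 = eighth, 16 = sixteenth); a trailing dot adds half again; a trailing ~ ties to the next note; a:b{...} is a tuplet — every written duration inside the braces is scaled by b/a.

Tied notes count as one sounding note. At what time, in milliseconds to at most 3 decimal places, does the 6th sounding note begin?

1. 0.0ms @ 0 + 1304.348ms (3/2)
2. 1304.348ms @ 3/2 + 434.783ms (1/2)
3. 1739.13ms @ 2 + 1739.13ms (2)
4. 3478.261ms @ 4 + 2608.696ms (3)
5. 6086.957ms @ 7 + 217.391ms (1/4)
6. 6304.348ms @ 29/4 + 217.391ms (1/4)
7. 6521.739ms @ 15/2 + 434.783ms (1/2)

note 6 onset = 29/4b = 6304.348ms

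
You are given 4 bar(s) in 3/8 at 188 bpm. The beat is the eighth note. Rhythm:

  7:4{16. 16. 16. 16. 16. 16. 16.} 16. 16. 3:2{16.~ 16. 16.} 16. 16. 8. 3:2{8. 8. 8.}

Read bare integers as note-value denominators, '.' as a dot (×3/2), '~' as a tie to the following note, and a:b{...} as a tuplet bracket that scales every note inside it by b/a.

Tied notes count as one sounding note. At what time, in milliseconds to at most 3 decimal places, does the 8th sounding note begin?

1. 0.0ms @ 0 + 136.778ms (3/7)
2. 136.778ms @ 3/7 + 136.778ms (3/7)
3. 273.556ms @ 6/7 + 136.778ms (3/7)
4. 410.334ms @ 9/7 + 136.778ms (3/7)
5. 547.112ms @ 12/7 + 136.778ms (3/7)
6. 683.891ms @ 15/7 + 136.778ms (3/7)
7. 820.669ms @ 18/7 + 136.778ms (3/7)
8. 957.447ms @ 3 + 239.362ms (3/4)
9. 1196.809ms @ 15/4 + 239.362ms (3/4)
10. 1436.17ms @ 9/2 + 319.149ms (1)
11. 1755.319ms @ 11/2 + 159.574ms (1/2)
12. 1914.894ms @ 6 + 239.362ms (3/4)
13. 2154.255ms @ 27/4 + 239.362ms (3/4)
14. 2393.617ms @ 15/2 + 478.723ms (3/2)
15. 2872.34ms @ 9 + 319.149ms (1)
16. 3191.489ms @ 10 + 319.149ms (1)
17. 3510.638ms @ 11 + 319.149ms (1)

note 8 onset = 3b = 957.447ms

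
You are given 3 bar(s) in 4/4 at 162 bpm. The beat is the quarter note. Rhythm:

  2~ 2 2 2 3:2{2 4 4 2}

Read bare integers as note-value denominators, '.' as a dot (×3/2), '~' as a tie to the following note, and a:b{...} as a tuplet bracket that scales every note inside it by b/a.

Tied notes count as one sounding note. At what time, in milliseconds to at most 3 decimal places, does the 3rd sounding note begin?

note 3 onset = 6b = 2222.222ms

1. 0.0ms @ 0 + 1481.481ms (4)
2. 1481.481ms @ 4 + 740.741ms (2)
3. 2222.222ms @ 6 + 740.741ms (2)
4. 2962.963ms @ 8 + 493.827ms (4/3)
5. 3456.79ms @ 28/3 + 246.914ms (2/3)
6. 3703.704ms @ 10 + 246.914ms (2/3)
7. 3950.617ms @ 32/3 + 493.827ms (4/3)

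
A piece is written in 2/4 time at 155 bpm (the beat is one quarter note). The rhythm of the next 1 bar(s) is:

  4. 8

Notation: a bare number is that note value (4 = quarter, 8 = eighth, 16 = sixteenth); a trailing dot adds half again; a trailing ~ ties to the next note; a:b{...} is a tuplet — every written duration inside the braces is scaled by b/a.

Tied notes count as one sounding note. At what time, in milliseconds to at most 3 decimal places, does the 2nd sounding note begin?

1. 0.0ms @ 0 + 580.645ms (3/2)
2. 580.645ms @ 3/2 + 193.548ms (1/2)

note 2 onset = 3/2b = 580.645ms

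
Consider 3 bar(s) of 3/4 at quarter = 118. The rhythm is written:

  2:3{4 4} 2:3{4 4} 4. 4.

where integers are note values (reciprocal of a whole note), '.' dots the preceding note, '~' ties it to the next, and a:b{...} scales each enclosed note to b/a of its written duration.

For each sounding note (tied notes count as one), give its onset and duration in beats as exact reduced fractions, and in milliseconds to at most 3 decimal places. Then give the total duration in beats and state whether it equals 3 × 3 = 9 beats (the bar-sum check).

1) 0.0ms=0b +762.712ms=3/2b
2) 762.712ms=3/2b +762.712ms=3/2b
3) 1525.424ms=3b +762.712ms=3/2b
4) 2288.136ms=9/2b +762.712ms=3/2b
5) 3050.847ms=6b +762.712ms=3/2b
6) 3813.559ms=15/2b +762.712ms=3/2b
Σ=9b of 9 (118bpm 3/4) — PASS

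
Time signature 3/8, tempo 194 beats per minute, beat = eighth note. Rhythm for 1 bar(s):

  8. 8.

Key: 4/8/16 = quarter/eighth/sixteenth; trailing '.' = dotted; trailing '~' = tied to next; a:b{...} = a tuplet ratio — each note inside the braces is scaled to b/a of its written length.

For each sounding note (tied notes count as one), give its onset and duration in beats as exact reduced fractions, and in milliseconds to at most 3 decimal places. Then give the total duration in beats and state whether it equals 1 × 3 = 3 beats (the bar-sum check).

1) 0.0ms=0b +463.918ms=3/2b
2) 463.918ms=3/2b +463.918ms=3/2b
Σ=3b of 3 (194bpm 3/8) — PASS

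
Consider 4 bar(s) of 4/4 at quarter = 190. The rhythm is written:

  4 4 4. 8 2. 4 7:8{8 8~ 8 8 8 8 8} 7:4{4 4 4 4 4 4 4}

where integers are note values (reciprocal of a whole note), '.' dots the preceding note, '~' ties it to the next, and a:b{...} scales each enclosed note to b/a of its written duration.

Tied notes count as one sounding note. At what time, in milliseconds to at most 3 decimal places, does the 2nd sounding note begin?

1. 0.0ms @ 0 + 315.789ms (1)
2. 315.789ms @ 1 + 315.789ms (1)
3. 631.579ms @ 2 + 473.684ms (3/2)
4. 1105.263ms @ 7/2 + 157.895ms (1/2)
5. 1263.158ms @ 4 + 947.368ms (3)
6. 2210.526ms @ 7 + 315.789ms (1)
7. 2526.316ms @ 8 + 180.451ms (4/7)
8. 2706.767ms @ 60/7 + 360.902ms (8/7)
9. 3067.669ms @ 68/7 + 180.451ms (4/7)
10. 3248.12ms @ 72/7 + 180.451ms (4/7)
11. 3428.571ms @ 76/7 + 180.451ms (4/7)
12. 3609.023ms @ 80/7 + 180.451ms (4/7)
13. 3789.474ms @ 12 + 180.451ms (4/7)
14. 3969.925ms @ 88/7 + 180.451ms (4/7)
15. 4150.376ms @ 92/7 + 180.451ms (4/7)
16. 4330.827ms @ 96/7 + 180.451ms (4/7)
17. 4511.278ms @ 100/7 + 180.451ms (4/7)
18. 4691.729ms @ 104/7 + 180.451ms (4/7)
19. 4872.18ms @ 108/7 + 180.451ms (4/7)

note 2 onset = 1b = 315.789ms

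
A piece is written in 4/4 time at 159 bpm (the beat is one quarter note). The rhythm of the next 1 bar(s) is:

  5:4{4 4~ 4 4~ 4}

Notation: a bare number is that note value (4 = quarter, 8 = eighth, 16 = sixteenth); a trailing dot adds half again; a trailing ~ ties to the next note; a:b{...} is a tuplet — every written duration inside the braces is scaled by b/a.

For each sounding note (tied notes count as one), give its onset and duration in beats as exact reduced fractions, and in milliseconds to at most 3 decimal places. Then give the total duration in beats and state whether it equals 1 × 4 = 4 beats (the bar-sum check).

1) 0.0ms=0b +301.887ms=4/5b
2) 301.887ms=4/5b +603.774ms=8/5b
3) 905.66ms=12/5b +603.774ms=8/5b
Σ=4b of 4 (159bpm 4/4) — PASS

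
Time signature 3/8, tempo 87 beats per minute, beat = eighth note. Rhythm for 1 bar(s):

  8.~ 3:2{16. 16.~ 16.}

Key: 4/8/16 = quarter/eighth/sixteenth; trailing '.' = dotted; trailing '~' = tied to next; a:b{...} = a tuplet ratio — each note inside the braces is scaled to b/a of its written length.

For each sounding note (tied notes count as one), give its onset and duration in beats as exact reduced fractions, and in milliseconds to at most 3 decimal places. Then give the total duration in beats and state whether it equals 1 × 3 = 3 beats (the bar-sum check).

1) 0.0ms=0b +1379.31ms=2b
2) 1379.31ms=2b +689.655ms=1b
Σ=3b of 3 (87bpm 3/8) — PASS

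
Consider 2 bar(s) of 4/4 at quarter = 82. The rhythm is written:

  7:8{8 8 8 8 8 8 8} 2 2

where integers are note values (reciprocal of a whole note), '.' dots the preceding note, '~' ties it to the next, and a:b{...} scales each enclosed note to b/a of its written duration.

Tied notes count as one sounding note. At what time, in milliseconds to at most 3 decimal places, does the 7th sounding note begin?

1. 0.0ms @ 0 + 418.118ms (4/7)
2. 418.118ms @ 4/7 + 418.118ms (4/7)
3. 836.237ms @ 8/7 + 418.118ms (4/7)
4. 1254.355ms @ 12/7 + 418.118ms (4/7)
5. 1672.474ms @ 16/7 + 418.118ms (4/7)
6. 2090.592ms @ 20/7 + 418.118ms (4/7)
7. 2508.711ms @ 24/7 + 418.118ms (4/7)
8. 2926.829ms @ 4 + 1463.415ms (2)
9. 4390.244ms @ 6 + 1463.415ms (2)

note 7 onset = 24/7b = 2508.711ms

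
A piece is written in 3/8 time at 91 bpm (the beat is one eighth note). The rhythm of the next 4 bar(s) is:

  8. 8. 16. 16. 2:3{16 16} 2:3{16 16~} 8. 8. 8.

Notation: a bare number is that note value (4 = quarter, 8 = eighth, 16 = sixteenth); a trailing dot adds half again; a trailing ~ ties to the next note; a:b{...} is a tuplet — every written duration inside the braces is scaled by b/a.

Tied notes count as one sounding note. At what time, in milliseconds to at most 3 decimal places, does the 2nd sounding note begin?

1. 0.0ms @ 0 + 989.011ms (3/2)
2. 989.011ms @ 3/2 + 989.011ms (3/2)
3. 1978.022ms @ 3 + 494.505ms (3/4)
4. 2472.527ms @ 15/4 + 494.505ms (3/4)
5. 2967.033ms @ 9/2 + 494.505ms (3/4)
6. 3461.538ms @ 21/4 + 494.505ms (3/4)
7. 3956.044ms @ 6 + 494.505ms (3/4)
8. 4450.549ms @ 27/4 + 1483.516ms (9/4)
9. 5934.066ms @ 9 + 989.011ms (3/2)
10. 6923.077ms @ 21/2 + 989.011ms (3/2)

note 2 onset = 3/2b = 989.011ms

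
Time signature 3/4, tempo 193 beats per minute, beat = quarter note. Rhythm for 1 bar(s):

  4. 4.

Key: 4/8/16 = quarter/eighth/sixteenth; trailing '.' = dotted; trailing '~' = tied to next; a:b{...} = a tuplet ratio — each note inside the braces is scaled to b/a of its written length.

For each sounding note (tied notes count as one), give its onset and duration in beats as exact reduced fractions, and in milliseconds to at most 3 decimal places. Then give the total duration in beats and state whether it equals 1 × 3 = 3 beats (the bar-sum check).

1) 0.0ms=0b +466.321ms=3/2b
2) 466.321ms=3/2b +466.321ms=3/2b
Σ=3b of 3 (193bpm 3/4) — PASS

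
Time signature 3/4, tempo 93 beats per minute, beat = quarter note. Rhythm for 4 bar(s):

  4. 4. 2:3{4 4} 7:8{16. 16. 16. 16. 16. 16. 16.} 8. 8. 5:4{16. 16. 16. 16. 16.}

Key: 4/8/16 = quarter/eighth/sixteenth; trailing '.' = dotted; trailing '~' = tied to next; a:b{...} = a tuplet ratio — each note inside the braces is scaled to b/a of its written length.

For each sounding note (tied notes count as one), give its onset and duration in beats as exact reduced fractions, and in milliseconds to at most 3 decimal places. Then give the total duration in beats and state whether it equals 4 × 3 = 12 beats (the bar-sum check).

1) 0.0ms=0b +967.742ms=3/2b
2) 967.742ms=3/2b +967.742ms=3/2b
3) 1935.484ms=3b +967.742ms=3/2b
4) 2903.226ms=9/2b +967.742ms=3/2b
5) 3870.968ms=6b +276.498ms=3/7b
6) 4147.465ms=45/7b +276.498ms=3/7b
7) 4423.963ms=48/7b +276.498ms=3/7b
8) 4700.461ms=51/7b +276.498ms=3/7b
9) 4976.959ms=54/7b +276.498ms=3/7b
10) 5253.456ms=57/7b +276.498ms=3/7b
11) 5529.954ms=60/7b +276.498ms=3/7b
12) 5806.452ms=9b +483.871ms=3/4b
13) 6290.323ms=39/4b +483.871ms=3/4b
14) 6774.194ms=21/2b +193.548ms=3/10b
15) 6967.742ms=54/5b +193.548ms=3/10b
16) 7161.29ms=111/10b +193.548ms=3/10b
17) 7354.839ms=57/5b +193.548ms=3/10b
18) 7548.387ms=117/10b +193.548ms=3/10b
Σ=12b of 12 (93bpm 3/4) — PASS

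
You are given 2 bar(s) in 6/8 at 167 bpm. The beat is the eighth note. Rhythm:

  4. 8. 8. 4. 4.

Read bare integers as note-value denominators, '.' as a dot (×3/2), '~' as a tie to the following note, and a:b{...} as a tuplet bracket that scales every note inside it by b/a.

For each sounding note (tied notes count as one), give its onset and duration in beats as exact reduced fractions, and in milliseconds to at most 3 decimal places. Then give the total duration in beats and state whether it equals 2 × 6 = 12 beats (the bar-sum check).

1) 0.0ms=0b +1077.844ms=3b
2) 1077.844ms=3b +538.922ms=3/2b
3) 1616.766ms=9/2b +538.922ms=3/2b
4) 2155.689ms=6b +1077.844ms=3b
5) 3233.533ms=9b +1077.844ms=3b
Σ=12b of 12 (167bpm 6/8) — PASS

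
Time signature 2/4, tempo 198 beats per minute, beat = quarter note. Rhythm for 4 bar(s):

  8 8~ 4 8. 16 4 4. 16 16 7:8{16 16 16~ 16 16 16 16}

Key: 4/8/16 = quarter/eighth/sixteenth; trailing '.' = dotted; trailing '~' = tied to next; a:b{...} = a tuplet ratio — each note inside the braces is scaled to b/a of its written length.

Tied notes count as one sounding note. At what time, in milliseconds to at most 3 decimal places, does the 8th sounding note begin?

note 8 onset = 23/4b = 1742.424ms

1. 0.0ms @ 0 + 151.515ms (1/2)
2. 151.515ms @ 1/2 + 454.545ms (3/2)
3. 606.061ms @ 2 + 227.273ms (3/4)
4. 833.333ms @ 11/4 + 75.758ms (1/4)
5. 909.091ms @ 3 + 303.03ms (1)
6. 1212.121ms @ 4 + 454.545ms (3/2)
7. 1666.667ms @ 11/2 + 75.758ms (1/4)
8. 1742.424ms @ 23/4 + 75.758ms (1/4)
9. 1818.182ms @ 6 + 86.58ms (2/7)
10. 1904.762ms @ 44/7 + 86.58ms (2/7)
11. 1991.342ms @ 46/7 + 173.16ms (4/7)
12. 2164.502ms @ 50/7 + 86.58ms (2/7)
13. 2251.082ms @ 52/7 + 86.58ms (2/7)
14. 2337.662ms @ 54/7 + 86.58ms (2/7)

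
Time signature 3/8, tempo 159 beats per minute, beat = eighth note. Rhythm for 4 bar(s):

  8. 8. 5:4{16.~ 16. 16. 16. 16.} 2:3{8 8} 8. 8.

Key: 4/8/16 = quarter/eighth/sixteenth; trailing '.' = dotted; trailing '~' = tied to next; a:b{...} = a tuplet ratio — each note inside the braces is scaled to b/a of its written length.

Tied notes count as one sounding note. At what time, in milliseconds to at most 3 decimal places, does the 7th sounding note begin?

1. 0.0ms @ 0 + 566.038ms (3/2)
2. 566.038ms @ 3/2 + 566.038ms (3/2)
3. 1132.075ms @ 3 + 452.83ms (6/5)
4. 1584.906ms @ 21/5 + 226.415ms (3/5)
5. 1811.321ms @ 24/5 + 226.415ms (3/5)
6. 2037.736ms @ 27/5 + 226.415ms (3/5)
7. 2264.151ms @ 6 + 566.038ms (3/2)
8. 2830.189ms @ 15/2 + 566.038ms (3/2)
9. 3396.226ms @ 9 + 566.038ms (3/2)
10. 3962.264ms @ 21/2 + 566.038ms (3/2)

note 7 onset = 6b = 2264.151ms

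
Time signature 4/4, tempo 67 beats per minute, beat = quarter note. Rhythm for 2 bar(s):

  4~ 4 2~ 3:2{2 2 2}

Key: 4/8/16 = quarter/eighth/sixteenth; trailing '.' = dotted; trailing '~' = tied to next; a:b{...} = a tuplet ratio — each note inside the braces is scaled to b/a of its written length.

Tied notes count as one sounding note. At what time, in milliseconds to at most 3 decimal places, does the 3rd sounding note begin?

1. 0.0ms @ 0 + 1791.045ms (2)
2. 1791.045ms @ 2 + 2985.075ms (10/3)
3. 4776.119ms @ 16/3 + 1194.03ms (4/3)
4. 5970.149ms @ 20/3 + 1194.03ms (4/3)

note 3 onset = 16/3b = 4776.119ms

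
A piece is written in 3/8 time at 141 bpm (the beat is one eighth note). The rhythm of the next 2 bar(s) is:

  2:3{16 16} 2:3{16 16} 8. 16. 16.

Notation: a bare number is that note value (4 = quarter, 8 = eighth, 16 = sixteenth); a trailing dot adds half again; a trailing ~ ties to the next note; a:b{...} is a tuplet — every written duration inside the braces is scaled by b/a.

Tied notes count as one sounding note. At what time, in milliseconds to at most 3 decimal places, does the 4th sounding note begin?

note 4 onset = 9/4b = 957.447ms

1. 0.0ms @ 0 + 319.149ms (3/4)
2. 319.149ms @ 3/4 + 319.149ms (3/4)
3. 638.298ms @ 3/2 + 319.149ms (3/4)
4. 957.447ms @ 9/4 + 319.149ms (3/4)
5. 1276.596ms @ 3 + 638.298ms (3/2)
6. 1914.894ms @ 9/2 + 319.149ms (3/4)
7. 2234.043ms @ 21/4 + 319.149ms (3/4)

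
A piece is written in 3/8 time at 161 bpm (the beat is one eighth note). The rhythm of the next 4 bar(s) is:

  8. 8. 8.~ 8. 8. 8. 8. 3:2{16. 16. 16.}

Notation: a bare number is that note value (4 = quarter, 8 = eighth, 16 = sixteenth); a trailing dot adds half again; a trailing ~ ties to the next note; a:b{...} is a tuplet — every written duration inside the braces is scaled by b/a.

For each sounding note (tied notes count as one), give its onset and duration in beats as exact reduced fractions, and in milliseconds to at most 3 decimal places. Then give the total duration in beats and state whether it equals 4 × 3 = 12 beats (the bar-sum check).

1) 0.0ms=0b +559.006ms=3/2b
2) 559.006ms=3/2b +559.006ms=3/2b
3) 1118.012ms=3b +1118.012ms=3b
4) 2236.025ms=6b +559.006ms=3/2b
5) 2795.031ms=15/2b +559.006ms=3/2b
6) 3354.037ms=9b +559.006ms=3/2b
7) 3913.043ms=21/2b +186.335ms=1/2b
8) 4099.379ms=11b +186.335ms=1/2b
9) 4285.714ms=23/2b +186.335ms=1/2b
Σ=12b of 12 (161bpm 3/8) — PASS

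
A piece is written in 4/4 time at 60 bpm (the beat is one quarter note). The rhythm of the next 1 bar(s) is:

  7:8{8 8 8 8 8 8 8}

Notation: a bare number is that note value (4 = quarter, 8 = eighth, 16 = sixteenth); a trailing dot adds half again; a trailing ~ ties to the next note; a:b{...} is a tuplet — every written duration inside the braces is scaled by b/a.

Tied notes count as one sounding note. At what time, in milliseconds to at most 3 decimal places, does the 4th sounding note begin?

note 4 onset = 12/7b = 1714.286ms

1. 0.0ms @ 0 + 571.429ms (4/7)
2. 571.429ms @ 4/7 + 571.429ms (4/7)
3. 1142.857ms @ 8/7 + 571.429ms (4/7)
4. 1714.286ms @ 12/7 + 571.429ms (4/7)
5. 2285.714ms @ 16/7 + 571.429ms (4/7)
6. 2857.143ms @ 20/7 + 571.429ms (4/7)
7. 3428.571ms @ 24/7 + 571.429ms (4/7)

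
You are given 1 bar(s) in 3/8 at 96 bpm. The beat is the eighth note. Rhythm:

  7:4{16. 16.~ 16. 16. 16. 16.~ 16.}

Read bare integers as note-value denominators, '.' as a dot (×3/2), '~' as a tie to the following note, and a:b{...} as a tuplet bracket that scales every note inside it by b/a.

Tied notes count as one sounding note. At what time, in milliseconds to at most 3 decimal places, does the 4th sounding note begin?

note 4 onset = 12/7b = 1071.429ms

1. 0.0ms @ 0 + 267.857ms (3/7)
2. 267.857ms @ 3/7 + 535.714ms (6/7)
3. 803.571ms @ 9/7 + 267.857ms (3/7)
4. 1071.429ms @ 12/7 + 267.857ms (3/7)
5. 1339.286ms @ 15/7 + 535.714ms (6/7)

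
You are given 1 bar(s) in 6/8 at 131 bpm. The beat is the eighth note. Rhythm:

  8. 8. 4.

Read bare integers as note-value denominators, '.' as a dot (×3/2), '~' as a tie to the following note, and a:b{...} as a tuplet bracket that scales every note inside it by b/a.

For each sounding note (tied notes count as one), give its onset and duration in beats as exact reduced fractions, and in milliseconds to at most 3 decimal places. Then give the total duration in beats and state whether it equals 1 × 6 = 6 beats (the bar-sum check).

1) 0.0ms=0b +687.023ms=3/2b
2) 687.023ms=3/2b +687.023ms=3/2b
3) 1374.046ms=3b +1374.046ms=3b
Σ=6b of 6 (131bpm 6/8) — PASS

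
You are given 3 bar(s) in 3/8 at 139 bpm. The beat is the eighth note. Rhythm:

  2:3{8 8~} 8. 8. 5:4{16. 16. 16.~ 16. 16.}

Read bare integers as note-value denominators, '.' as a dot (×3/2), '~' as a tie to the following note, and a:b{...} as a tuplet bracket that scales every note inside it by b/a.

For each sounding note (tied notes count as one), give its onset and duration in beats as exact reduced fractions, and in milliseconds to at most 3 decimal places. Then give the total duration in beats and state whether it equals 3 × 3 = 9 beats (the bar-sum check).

1) 0.0ms=0b +647.482ms=3/2b
2) 647.482ms=3/2b +1294.964ms=3b
3) 1942.446ms=9/2b +647.482ms=3/2b
4) 2589.928ms=6b +258.993ms=3/5b
5) 2848.921ms=33/5b +258.993ms=3/5b
6) 3107.914ms=36/5b +517.986ms=6/5b
7) 3625.899ms=42/5b +258.993ms=3/5b
Σ=9b of 9 (139bpm 3/8) — PASS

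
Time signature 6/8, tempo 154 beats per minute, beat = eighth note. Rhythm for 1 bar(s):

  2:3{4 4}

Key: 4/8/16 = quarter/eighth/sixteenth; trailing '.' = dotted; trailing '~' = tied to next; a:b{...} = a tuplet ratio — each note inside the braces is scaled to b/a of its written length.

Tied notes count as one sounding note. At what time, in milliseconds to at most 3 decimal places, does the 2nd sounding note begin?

1. 0.0ms @ 0 + 1168.831ms (3)
2. 1168.831ms @ 3 + 1168.831ms (3)

note 2 onset = 3b = 1168.831ms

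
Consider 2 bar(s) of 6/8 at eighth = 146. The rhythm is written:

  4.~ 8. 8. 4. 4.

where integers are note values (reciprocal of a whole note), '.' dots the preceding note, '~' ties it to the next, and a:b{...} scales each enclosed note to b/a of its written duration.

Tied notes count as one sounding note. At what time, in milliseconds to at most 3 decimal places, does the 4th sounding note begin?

1. 0.0ms @ 0 + 1849.315ms (9/2)
2. 1849.315ms @ 9/2 + 616.438ms (3/2)
3. 2465.753ms @ 6 + 1232.877ms (3)
4. 3698.63ms @ 9 + 1232.877ms (3)

note 4 onset = 9b = 3698.63ms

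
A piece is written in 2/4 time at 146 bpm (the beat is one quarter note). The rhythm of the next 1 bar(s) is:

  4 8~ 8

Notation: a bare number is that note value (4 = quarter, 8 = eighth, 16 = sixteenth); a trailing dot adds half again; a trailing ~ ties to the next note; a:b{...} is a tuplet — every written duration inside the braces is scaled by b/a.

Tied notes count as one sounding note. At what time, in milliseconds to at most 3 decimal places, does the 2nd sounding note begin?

1. 0.0ms @ 0 + 410.959ms (1)
2. 410.959ms @ 1 + 410.959ms (1)

note 2 onset = 1b = 410.959ms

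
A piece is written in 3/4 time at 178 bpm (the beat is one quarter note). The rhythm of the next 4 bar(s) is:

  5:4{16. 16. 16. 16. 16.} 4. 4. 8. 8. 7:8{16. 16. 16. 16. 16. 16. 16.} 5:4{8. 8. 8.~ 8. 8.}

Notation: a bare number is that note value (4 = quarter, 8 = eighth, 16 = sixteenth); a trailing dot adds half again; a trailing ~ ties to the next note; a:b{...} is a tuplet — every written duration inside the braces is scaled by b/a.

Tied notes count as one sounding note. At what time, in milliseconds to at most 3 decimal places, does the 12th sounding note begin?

1. 0.0ms @ 0 + 101.124ms (3/10)
2. 101.124ms @ 3/10 + 101.124ms (3/10)
3. 202.247ms @ 3/5 + 101.124ms (3/10)
4. 303.371ms @ 9/10 + 101.124ms (3/10)
5. 404.494ms @ 6/5 + 101.124ms (3/10)
6. 505.618ms @ 3/2 + 505.618ms (3/2)
7. 1011.236ms @ 3 + 505.618ms (3/2)
8. 1516.854ms @ 9/2 + 252.809ms (3/4)
9. 1769.663ms @ 21/4 + 252.809ms (3/4)
10. 2022.472ms @ 6 + 144.462ms (3/7)
11. 2166.934ms @ 45/7 + 144.462ms (3/7)
12. 2311.396ms @ 48/7 + 144.462ms (3/7)
13. 2455.859ms @ 51/7 + 144.462ms (3/7)
14. 2600.321ms @ 54/7 + 144.462ms (3/7)
15. 2744.783ms @ 57/7 + 144.462ms (3/7)
16. 2889.246ms @ 60/7 + 144.462ms (3/7)
17. 3033.708ms @ 9 + 202.247ms (3/5)
18. 3235.955ms @ 48/5 + 202.247ms (3/5)
19. 3438.202ms @ 51/5 + 404.494ms (6/5)
20. 3842.697ms @ 57/5 + 202.247ms (3/5)

note 12 onset = 48/7b = 2311.396ms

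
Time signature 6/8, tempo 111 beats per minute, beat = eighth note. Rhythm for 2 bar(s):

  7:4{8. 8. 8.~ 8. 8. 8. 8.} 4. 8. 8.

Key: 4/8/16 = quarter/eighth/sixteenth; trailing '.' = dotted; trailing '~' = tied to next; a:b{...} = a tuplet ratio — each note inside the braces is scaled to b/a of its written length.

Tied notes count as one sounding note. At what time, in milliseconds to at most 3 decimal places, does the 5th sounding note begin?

note 5 onset = 30/7b = 2316.602ms

1. 0.0ms @ 0 + 463.32ms (6/7)
2. 463.32ms @ 6/7 + 463.32ms (6/7)
3. 926.641ms @ 12/7 + 926.641ms (12/7)
4. 1853.282ms @ 24/7 + 463.32ms (6/7)
5. 2316.602ms @ 30/7 + 463.32ms (6/7)
6. 2779.923ms @ 36/7 + 463.32ms (6/7)
7. 3243.243ms @ 6 + 1621.622ms (3)
8. 4864.865ms @ 9 + 810.811ms (3/2)
9. 5675.676ms @ 21/2 + 810.811ms (3/2)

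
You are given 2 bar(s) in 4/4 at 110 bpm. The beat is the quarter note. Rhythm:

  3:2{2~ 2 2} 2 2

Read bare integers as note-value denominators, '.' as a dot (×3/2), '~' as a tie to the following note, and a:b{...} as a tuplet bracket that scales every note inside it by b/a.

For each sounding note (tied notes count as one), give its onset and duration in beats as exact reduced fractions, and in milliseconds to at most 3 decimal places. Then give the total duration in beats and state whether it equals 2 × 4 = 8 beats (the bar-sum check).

1) 0.0ms=0b +1454.545ms=8/3b
2) 1454.545ms=8/3b +727.273ms=4/3b
3) 2181.818ms=4b +1090.909ms=2b
4) 3272.727ms=6b +1090.909ms=2b
Σ=8b of 8 (110bpm 4/4) — PASS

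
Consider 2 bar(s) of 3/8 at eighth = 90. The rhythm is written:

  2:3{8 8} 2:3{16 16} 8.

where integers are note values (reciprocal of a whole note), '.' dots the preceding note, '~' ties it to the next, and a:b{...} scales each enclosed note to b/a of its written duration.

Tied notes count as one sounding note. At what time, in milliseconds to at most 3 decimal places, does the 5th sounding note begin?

1. 0.0ms @ 0 + 1000.0ms (3/2)
2. 1000.0ms @ 3/2 + 1000.0ms (3/2)
3. 2000.0ms @ 3 + 500.0ms (3/4)
4. 2500.0ms @ 15/4 + 500.0ms (3/4)
5. 3000.0ms @ 9/2 + 1000.0ms (3/2)

note 5 onset = 9/2b = 3000.0ms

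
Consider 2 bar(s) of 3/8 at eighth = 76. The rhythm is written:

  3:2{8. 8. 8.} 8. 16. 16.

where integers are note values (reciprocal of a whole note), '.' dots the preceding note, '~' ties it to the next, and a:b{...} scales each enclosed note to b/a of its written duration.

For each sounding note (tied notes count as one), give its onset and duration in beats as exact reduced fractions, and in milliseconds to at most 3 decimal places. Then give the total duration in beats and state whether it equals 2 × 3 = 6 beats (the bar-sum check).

1) 0.0ms=0b +789.474ms=1b
2) 789.474ms=1b +789.474ms=1b
3) 1578.947ms=2b +789.474ms=1b
4) 2368.421ms=3b +1184.211ms=3/2b
5) 3552.632ms=9/2b +592.105ms=3/4b
6) 4144.737ms=21/4b +592.105ms=3/4b
Σ=6b of 6 (76bpm 3/8) — PASS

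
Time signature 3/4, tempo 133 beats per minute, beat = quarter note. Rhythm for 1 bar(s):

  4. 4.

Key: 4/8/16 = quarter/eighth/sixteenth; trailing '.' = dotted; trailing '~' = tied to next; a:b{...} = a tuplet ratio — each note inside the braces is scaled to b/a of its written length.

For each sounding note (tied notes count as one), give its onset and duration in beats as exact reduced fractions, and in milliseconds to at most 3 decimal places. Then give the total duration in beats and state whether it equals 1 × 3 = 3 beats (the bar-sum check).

1) 0.0ms=0b +676.692ms=3/2b
2) 676.692ms=3/2b +676.692ms=3/2b
Σ=3b of 3 (133bpm 3/4) — PASS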